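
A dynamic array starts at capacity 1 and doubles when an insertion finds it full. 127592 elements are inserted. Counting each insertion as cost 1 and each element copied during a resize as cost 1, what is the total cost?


n = 127592
Insertion costs: 127592
Resizes copy 1, 2, 4, ... up to the largest power of 2 that is <= n-1 = 127591, i.e. 65536.
Copy costs = 1 + 2 + 4 + 8 + 16 + 32 + 64 + 128 + 256 + 512 + 1024 + 2048 + 4096 + 8192 + 16384 + 32768 + 65536 = 131071
Total = 127592 + 131071 = 258663


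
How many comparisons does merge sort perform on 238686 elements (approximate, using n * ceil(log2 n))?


Recursion depth: ceil(log2(238686)) = 18
Each recursion level merges n = 238686 elements
Total = 238686 * 18 = 4296348


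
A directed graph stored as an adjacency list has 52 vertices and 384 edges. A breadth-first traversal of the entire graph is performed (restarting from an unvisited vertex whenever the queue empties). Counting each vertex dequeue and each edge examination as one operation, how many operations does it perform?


A full BFS traversal dequeues each vertex once and examines each edge once.
Vertex visits: 52
Edge visits: 384
V + E = 52 + 384 = 436


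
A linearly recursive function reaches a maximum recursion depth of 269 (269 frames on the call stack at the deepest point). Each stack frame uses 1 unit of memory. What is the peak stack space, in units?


Maximum recursion depth = 269 frames
Memory per frame = 1 unit
Total stack space = depth * frame_size
= 269 * 1 = 269


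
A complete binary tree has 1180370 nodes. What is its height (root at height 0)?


In a complete binary tree, level k holds nodes 2^k .. 2^(k+1)-1 (1-indexed).
Height = floor(log2(n)) = floor(log2(1180370)) = 20
Check: 2^20 = 1048576 <= 1180370 < 2097152 = 2^21


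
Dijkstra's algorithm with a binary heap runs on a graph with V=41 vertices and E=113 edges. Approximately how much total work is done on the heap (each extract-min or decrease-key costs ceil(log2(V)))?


Dijkstra with a binary heap: each vertex is extracted once, each edge may relax once.
Each heap operation costs O(log V).
V + E = 41 + 113 = 154
ceil(log2(41)) = 6 (since 2^5 = 32 < 41 <= 64 = 2^6)
Total heap work = (V+E) * ceil(log2(V)) = 154 * 6 = 924


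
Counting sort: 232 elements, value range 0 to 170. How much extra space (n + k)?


n = 232 (output array)
k = 171 (count array for 171 distinct values)
Extra space = 232 + 171 = 403


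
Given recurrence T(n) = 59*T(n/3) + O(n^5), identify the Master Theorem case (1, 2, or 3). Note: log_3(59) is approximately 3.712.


Master Theorem parameters: a=59, b=3, c=5
log_b(a) = 3.712
Compare b^c with a: 3^5 = 243 > 59, so c > log_b(a).
Comparing c=5 vs log_b(a)=3.712:
5 > 3.712 => Case 3
Result: T(n) = O(n^5)
Master Theorem case = 3


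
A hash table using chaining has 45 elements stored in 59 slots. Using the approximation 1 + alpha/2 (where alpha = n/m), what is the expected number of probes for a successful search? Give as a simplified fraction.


Load factor alpha = n/m = 45/59
Expected probes = 1 + alpha/2 = 1 + 45/(2*59)
= 1 + 45/118
= 118/118 + 45/118
= 163/118


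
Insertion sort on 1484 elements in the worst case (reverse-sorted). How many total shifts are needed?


In the worst case (reverse-sorted), each element shifts past all previous:
  Element 1: 1 shifts
  Element 2: 2 shifts
  Element 3: 3 shifts
  Element 4: 4 shifts
  Element 5: 5 shifts
  ...
  Element 1483: 1483 shifts
Total = 1 + 2 + ... + 1483
= 1484*(1484-1)/2 = 1100386


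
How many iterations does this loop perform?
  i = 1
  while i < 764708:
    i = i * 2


The loop variable doubles each iteration:
i = 1 -> 2 -> 4 -> 8 -> 16 -> 32 -> 64 -> 128 -> 256 -> 512 -> 1024 -> 2048 -> 4096 -> 8192 -> 16384 -> 32768 -> 65536 -> 131072 -> 262144 -> 524288 -> 1048576 (stop, 1048576 >= 764708)
Number of doublings = ceil(log2(764708)) = 20


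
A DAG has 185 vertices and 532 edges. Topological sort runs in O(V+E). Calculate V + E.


V = 185 (vertex processing)
E = 532 (edge processing)
V + E = 185 + 532 = 717


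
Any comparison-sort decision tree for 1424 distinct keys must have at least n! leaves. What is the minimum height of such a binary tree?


A binary decision tree of height h has at most 2^h leaves and needs at least n! of them, so h >= ceil(log2(n!)).
1424! is far too large to multiply out, so use Stirling's series:
  ln(n!) ~ n ln n - n + (1/2) ln(2 pi n) + 1/(12n)  (error below 1/(360 n^3), negligible here)
  ln(1424) = 7.2612251
  n ln n = 1424 * 7.2612251 = 10339.9845
  (1/2) ln(2 pi * 1424) = (1/2) ln(8947.2559) = 4.5496
  1/(12*1424) = 0.0001
  ln(1424!) ~ 10339.9845 - 1424 + 4.5496 + 0.0001 = 8920.5342
Convert to base 2: log2(1424!) = 8920.5342 / ln 2 = 8920.5342 / 0.69314718 = 12869.6105
ceil(12869.6105) = 12870


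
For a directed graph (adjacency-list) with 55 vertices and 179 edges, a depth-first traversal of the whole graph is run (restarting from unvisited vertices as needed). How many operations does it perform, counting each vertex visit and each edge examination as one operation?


A full DFS traversal visits each vertex once and examines each edge once.
V = 55
E = 179
Sum = 55 + 179 = 234


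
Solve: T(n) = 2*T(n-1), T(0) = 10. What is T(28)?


Unrolling:
T(28) = 2*T(27) = 2^2*T(26) = ... = 2^28*T(0)
= 2^28 * 10
= 268435456 * 10 = 2684354560


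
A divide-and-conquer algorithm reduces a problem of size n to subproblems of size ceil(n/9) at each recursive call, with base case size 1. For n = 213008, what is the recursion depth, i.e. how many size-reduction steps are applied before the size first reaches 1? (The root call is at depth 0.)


Each step divides the size by 9 (rounding up); after k steps the size is ceil(n/9^k), which equals 1 exactly when 9^k >= n.
So the depth is the smallest k with 9^k >= 213008, i.e. ceil(log_9(213008)).
9^5 = 59049 < 213008 <= 531441 = 9^6
Recursion depth = 6


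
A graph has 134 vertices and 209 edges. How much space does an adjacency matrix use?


Adjacency matrix: V x V grid of entries
Space = V^2 = 134^2 = 134 * 134 = 17956


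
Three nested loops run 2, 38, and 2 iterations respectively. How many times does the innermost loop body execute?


Loop 1 (outermost): 2 iterations
Loop 2 (middle): 38 iterations per outer
Loop 3 (innermost): 2 iterations per middle
Total = 2 * 38 * 2 = 152


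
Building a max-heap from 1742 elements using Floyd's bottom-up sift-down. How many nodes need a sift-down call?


In a heap of 1742 elements (0-indexed array):
  Last element index: 1741
  Parent of last element: floor((1741 - 1) / 2) = 870
  Internal nodes: indices 0 to 870
  Count = floor(1742/2) = 871


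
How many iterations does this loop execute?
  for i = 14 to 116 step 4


The loop variable i takes values starting at 14 and increments by 4 each iteration.
Sequence: i = 14, 18, 22, 26, 30, 34, 38, 42, 46, ...
The upper bound 116 is inclusive, so the count is floor((last - first) / step) + 1:
floor((116 - 14) / 4) + 1 = floor(102/4) + 1 = 25 + 1 = 26


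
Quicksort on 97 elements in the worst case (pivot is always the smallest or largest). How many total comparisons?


In the worst case, each partition step picks the worst pivot:
  Partition 1: 96 comparisons (n-1 elements to compare)
  Partition 2: 95 comparisons
  Partition 3: 94 comparisons
  Partition 4: 93 comparisons
  Partition 5: 92 comparisons
  ...
  Last partition: 0 comparisons
Total = (n-1) + (n-2) + ... + 1 + 0 = n*(n-1)/2
= 97*96/2 = 4656


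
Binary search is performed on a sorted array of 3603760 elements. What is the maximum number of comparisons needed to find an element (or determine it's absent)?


Binary search halves the search space each comparison:
  Step 1: search space = 3603760 -> 1801880
  Step 2: search space = 1801880 -> 900940
  Step 3: search space = 900940 -> 450470
  Step 4: search space = 450470 -> 225235
  Step 5: search space = 225235 -> 112617
  Step 6: search space = 112617 -> 56308
  Step 7: search space = 56308 -> 28154
  Step 8: search space = 28154 -> 14077
  Step 9: search space = 14077 -> 7038
  Step 10: search space = 7038 -> 3519
  Step 11: search space = 3519 -> 1759
  Step 12: search space = 1759 -> 879
  Step 13: search space = 879 -> 439
  Step 14: search space = 439 -> 219
  Step 15: search space = 219 -> 109
  Step 16: search space = 109 -> 54
  Step 17: search space = 54 -> 27
  Step 18: search space = 27 -> 13
  Step 19: search space = 13 -> 6
  Step 20: search space = 6 -> 3
  Step 21: search space = 3 -> 1
  Step 22: search space = 1 (final check)
Maximum comparisons = floor(log2(3603760)) + 1 = 21 + 1 = 22


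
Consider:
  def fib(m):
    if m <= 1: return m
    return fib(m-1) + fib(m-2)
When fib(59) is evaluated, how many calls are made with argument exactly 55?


Let N(m) = number of times fib(m) is called while evaluating fib(59).
N(59) = 1 (the initial call).
N(58) = 1 (only fib(59) calls it).
For 1 <= m <= 57: fib(m) is called by fib(m+1) and fib(m+2), so
  N(m) = N(m+1) + N(m+2).
fib(0) is called only by fib(2), so N(0) = N(2).
Walk down from m=59:
  N(59)=1, N(58)=1, N(57)=2, N(56)=3, N(55)=5
N(55) = 5


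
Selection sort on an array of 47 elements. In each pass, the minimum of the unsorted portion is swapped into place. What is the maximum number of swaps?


Selection sort performs one swap per pass:
  Pass 1: find min in positions 0 to 46, swap with position 0
  Pass 2: find min in positions 1 to 46, swap with position 1
  Pass 3: find min in positions 2 to 46, swap with position 2
  Pass 4: find min in positions 3 to 46, swap with position 3
  Pass 5: find min in positions 4 to 46, swap with position 4
  ... (41 more passes)
Total passes (and swaps) = n - 1 = 47 - 1 = 46


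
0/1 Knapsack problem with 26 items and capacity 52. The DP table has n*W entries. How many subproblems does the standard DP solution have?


The DP table is indexed by (item, capacity).
Rows: 26 items
Columns: 52 capacity values (1 to W)
Total subproblems = 26 * 52 = 1352


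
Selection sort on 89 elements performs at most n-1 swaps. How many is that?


Each of the 88 passes places one element in its final position.
Pass 1: swap minimum into position 0
Pass 2: swap minimum of remaining into position 1
...
Pass 88: last two elements, one swap
Maximum swaps = 89 - 1 = 88


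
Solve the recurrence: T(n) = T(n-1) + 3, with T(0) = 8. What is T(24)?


Unrolling the recurrence:
T(24) = T(23) + 3
       = T(22) + 3 + 3
       = T(21) + 3*3
       ...
       = T(0) + 3*24
       = 8 + 72 = 80


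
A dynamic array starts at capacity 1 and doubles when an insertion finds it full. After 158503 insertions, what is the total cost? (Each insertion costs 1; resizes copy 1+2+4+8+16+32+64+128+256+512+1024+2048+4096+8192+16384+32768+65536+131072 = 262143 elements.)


Insertion cost: 158503 (one per element)
Resizes occur just before inserting elements 2, 3, 5, 9, ...
Elements copied at each resize: 1 + 2 + 4 + 8 + 16 + 32 + 64 + 128 + 256 + 512 + 1024 + 2048 + 4096 + 8192 + 16384 + 32768 + 65536 + 131072
Sum of copies = 262143 (geometric series: 2^k - 1)
Total = 158503 + 262143 = 420646


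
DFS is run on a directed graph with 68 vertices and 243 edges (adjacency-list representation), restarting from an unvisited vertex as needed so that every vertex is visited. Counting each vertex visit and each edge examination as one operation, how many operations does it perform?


A full DFS traversal processes each vertex exactly once (push/pop on stack).
Each directed edge is examined once.
V = 68, E = 243
V + E = 311


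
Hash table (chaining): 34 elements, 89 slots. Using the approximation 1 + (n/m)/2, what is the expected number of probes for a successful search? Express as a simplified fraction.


Computing expected probes:
alpha = 34/89
= 1 + alpha/2
= 1 + 34/(2*89)
= (2*89 + 34) / (2*89)
= 212/178 = 106/89


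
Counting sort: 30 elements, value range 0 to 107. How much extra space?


n = 30 (output array)
k = 108 (count array for 108 distinct values)
Extra space = 30 + 108 = 138


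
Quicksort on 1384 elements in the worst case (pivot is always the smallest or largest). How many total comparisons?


In the worst case, each partition step picks the worst pivot:
  Partition 1: 1383 comparisons (n-1 elements to compare)
  Partition 2: 1382 comparisons
  Partition 3: 1381 comparisons
  Partition 4: 1380 comparisons
  Partition 5: 1379 comparisons
  ...
  Last partition: 0 comparisons
Total = (n-1) + (n-2) + ... + 1 + 0 = n*(n-1)/2
= 1384*1383/2 = 957036


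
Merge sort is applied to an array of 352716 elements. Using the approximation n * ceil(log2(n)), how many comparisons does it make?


Merge sort divides the array into halves recursively.
Number of levels = ceil(log2(352716)) = 19
At each level, approximately n = 352716 comparisons are needed for merging.
Total comparisons ~ n * ceil(log2(n)) = 352716 * 19 = 6701604


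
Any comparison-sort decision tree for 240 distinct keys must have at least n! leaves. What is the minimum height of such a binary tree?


A binary decision tree of height h has at most 2^h leaves and needs at least n! of them, so h >= ceil(log2(n!)).
240! is far too large to multiply out, so use Stirling's series:
  ln(n!) ~ n ln n - n + (1/2) ln(2 pi n) + 1/(12n)  (error below 1/(360 n^3), negligible here)
  ln(240) = 5.4806389
  n ln n = 240 * 5.4806389 = 1315.3533
  (1/2) ln(2 pi * 240) = (1/2) ln(1507.9645) = 3.6593
  1/(12*240) = 0.0003
  ln(240!) ~ 1315.3533 - 240 + 3.6593 + 0.0003 = 1079.0129
Convert to base 2: log2(240!) = 1079.0129 / ln 2 = 1079.0129 / 0.69314718 = 1556.6866
ceil(1556.6866) = 1557


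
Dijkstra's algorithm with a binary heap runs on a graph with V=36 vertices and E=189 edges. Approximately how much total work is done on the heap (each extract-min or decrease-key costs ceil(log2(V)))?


Dijkstra with a binary heap: each vertex is extracted once, each edge may relax once.
Each heap operation costs O(log V).
V + E = 36 + 189 = 225
ceil(log2(36)) = 6 (since 2^5 = 32 < 36 <= 64 = 2^6)
Total heap work = (V+E) * ceil(log2(V)) = 225 * 6 = 1350


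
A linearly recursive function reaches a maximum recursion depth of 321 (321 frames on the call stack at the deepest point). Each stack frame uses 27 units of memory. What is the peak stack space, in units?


Maximum recursion depth = 321 frames
Memory per frame = 27 units
Total stack space = depth * frame_size
= 321 * 27 = 8667


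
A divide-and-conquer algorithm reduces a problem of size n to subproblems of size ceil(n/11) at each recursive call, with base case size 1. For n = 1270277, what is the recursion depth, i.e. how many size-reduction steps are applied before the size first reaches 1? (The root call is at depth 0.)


Each step divides the size by 11 (rounding up); after k steps the size is ceil(n/11^k), which equals 1 exactly when 11^k >= n.
So the depth is the smallest k with 11^k >= 1270277, i.e. ceil(log_11(1270277)).
11^5 = 161051 < 1270277 <= 1771561 = 11^6
Recursion depth = 6


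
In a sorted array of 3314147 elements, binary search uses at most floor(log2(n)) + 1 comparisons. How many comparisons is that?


Halving sequence: 3314147 -> 1657073 -> 828536 -> 414268 -> 207134 -> 103567 -> 51783 -> 25891 -> 12945 -> 6472 -> 3236 -> 1618 -> 809 -> 404 -> 202 -> 101 -> 50 -> 25 -> 12 -> 6 -> 3 -> 1
Number of halvings = 21
Max comparisons = 21 + 1 = 22


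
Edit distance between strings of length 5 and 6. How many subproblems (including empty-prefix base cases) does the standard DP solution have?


The table includes base cases (empty prefixes).
Rows: (m+1) = 6
Columns: (n+1) = 7
Total = 6 * 7 = 42


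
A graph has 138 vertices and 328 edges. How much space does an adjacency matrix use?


Adjacency matrix: V x V grid of entries
Space = V^2 = 138^2 = 138 * 138 = 19044


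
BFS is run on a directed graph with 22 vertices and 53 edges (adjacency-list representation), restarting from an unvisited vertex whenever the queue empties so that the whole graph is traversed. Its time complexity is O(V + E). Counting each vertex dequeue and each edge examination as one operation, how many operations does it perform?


A full BFS traversal dequeues each vertex exactly once and examines each directed edge exactly once.
V = 22 (vertex processing cost)
E = 53 (edge examination cost)
Total operations proportional to V + E = 22 + 53 = 75


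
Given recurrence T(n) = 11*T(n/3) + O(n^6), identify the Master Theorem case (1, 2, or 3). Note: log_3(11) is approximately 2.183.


Master Theorem parameters: a=11, b=3, c=6
log_b(a) = 2.183
Compare b^c with a: 3^6 = 729 > 11, so c > log_b(a).
Comparing c=6 vs log_b(a)=2.183:
6 > 2.183 => Case 3
Result: T(n) = O(n^6)
Master Theorem case = 3


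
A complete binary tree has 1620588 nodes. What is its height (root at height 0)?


In a complete binary tree, level k holds nodes 2^k .. 2^(k+1)-1 (1-indexed).
Height = floor(log2(n)) = floor(log2(1620588)) = 20
Check: 2^20 = 1048576 <= 1620588 < 2097152 = 2^21


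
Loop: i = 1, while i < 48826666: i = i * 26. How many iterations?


i multiplies by 26 each step:
i = 1 -> 26 -> 676 -> 17576 -> 456976 -> 11881376 -> 308915776 (stop)
Iterations = ceil(log_26(48826666)) = 6


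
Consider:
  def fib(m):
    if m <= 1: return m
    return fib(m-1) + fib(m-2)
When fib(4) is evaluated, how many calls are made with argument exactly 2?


Let N(m) = number of times fib(m) is called while evaluating fib(4).
N(4) = 1 (the initial call).
N(3) = 1 (only fib(4) calls it).
For 1 <= m <= 2: fib(m) is called by fib(m+1) and fib(m+2), so
  N(m) = N(m+1) + N(m+2).
fib(0) is called only by fib(2), so N(0) = N(2).
Walk down from m=4:
  N(4)=1, N(3)=1, N(2)=2
N(2) = 2


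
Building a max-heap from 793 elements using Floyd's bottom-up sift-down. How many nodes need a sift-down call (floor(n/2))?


In a heap of 793 elements (0-indexed array):
  Last element index: 792
  Parent of last element: floor((792 - 1) / 2) = 395
  Internal nodes: indices 0 to 395
  Count = floor(793/2) = 396


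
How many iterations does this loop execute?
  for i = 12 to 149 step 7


The loop variable i takes values starting at 12 and increments by 7 each iteration.
Sequence: i = 12, 19, 26, 33, 40, 47, 54, 61, 68, ...
The upper bound 149 is inclusive, so the count is floor((last - first) / step) + 1:
floor((149 - 12) / 7) + 1 = floor(137/7) + 1 = 19 + 1 = 20


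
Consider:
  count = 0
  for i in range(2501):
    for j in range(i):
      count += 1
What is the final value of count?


For each i, the inner loop runs i times:
  i=0: inner runs 0 times
  i=1: inner runs 1 time
  i=2: inner runs 2 times
  i=3: inner runs 3 times
  i=4: inner runs 4 times
  i=5: inner runs 5 times
  i=6: inner runs 6 times
  i=7: inner runs 7 times
  ...
Total = 0 + 1 + 2 + ... + 2500 = 2501*(2501-1)/2 = 3126250


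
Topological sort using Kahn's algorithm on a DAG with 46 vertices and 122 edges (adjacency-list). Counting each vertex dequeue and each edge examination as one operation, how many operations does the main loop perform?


Kahn's algorithm:
  1. Compute in-degrees: O(V + E)
  2. Process queue: each vertex dequeued once (O(V))
     each edge examined once (O(E))
Total = V + E = 46 + 122 = 168


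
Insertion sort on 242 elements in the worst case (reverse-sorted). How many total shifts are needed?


In the worst case (reverse-sorted), each element shifts past all previous:
  Element 1: 1 shifts
  Element 2: 2 shifts
  Element 3: 3 shifts
  Element 4: 4 shifts
  Element 5: 5 shifts
  ...
  Element 241: 241 shifts
Total = 1 + 2 + ... + 241
= 242*(242-1)/2 = 29161


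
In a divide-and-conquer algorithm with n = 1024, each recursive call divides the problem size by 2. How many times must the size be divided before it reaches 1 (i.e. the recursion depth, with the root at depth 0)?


Number of divisions = log_2(1024)
Sizes: 1024 -> 512 -> 256 -> 128 -> 64 -> 32 -> 16 -> 8 -> 4 -> 2 -> 1 (10 divisions)
Recursion depth = 10


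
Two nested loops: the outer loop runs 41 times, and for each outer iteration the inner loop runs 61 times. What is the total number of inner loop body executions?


Outer loop: 41 iterations
Inner loop: 61 iterations per outer iteration
Total = 41 * 61 = 2501


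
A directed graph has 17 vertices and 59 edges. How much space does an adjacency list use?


Adjacency list: one list head per vertex + one entry per edge
Vertex heads: 17
Edge entries: 59
Total = 17 + 59 = 76


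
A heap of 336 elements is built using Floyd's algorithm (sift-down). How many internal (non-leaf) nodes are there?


Leaf nodes occupy roughly half the array.
Sift-down is called for each internal node, starting from the last one.
Internal nodes = floor(n/2) = floor(336/2) = 168


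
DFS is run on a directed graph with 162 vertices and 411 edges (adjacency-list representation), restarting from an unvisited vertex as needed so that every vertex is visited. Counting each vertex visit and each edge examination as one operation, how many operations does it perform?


A full DFS traversal processes each vertex exactly once (push/pop on stack).
Each directed edge is examined once.
V = 162, E = 411
V + E = 573


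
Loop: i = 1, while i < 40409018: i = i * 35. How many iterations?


i multiplies by 35 each step:
i = 1 -> 35 -> 1225 -> 42875 -> 1500625 -> 52521875 (stop)
Iterations = ceil(log_35(40409018)) = 5


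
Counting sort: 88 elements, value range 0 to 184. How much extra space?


n = 88 (output array)
k = 185 (count array for 185 distinct values)
Extra space = 88 + 185 = 273


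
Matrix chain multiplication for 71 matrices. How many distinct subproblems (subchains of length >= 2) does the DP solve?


Subproblems are indexed by (i, j) where i < j.
Number of such pairs = n*(n-1)/2
= 71 * 70 / 2
= 2485


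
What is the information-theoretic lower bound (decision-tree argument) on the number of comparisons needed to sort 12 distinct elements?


A binary decision tree of height h has at most 2^h leaves and needs at least n! of them, so h >= ceil(log2(n!)).
Compute 12! as a running product:
  x2 = 2, x3 = 6, x4 = 24, x5 = 120
  x6 = 720, x7 = 5040, x8 = 40320, x9 = 362880
  x10 = 3628800, x11 = 39916800, x12 = 479001600
12! = 479001600
Bracket between powers of 2:
  2^28 = 268435456 < 479001600 <= 536870912 = 2^29
So ceil(log2(12!)) = 29


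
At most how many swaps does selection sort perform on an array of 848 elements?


Each of the 847 passes places one element in its final position.
Pass 1: swap minimum into position 0
Pass 2: swap minimum of remaining into position 1
...
Pass 847: last two elements, one swap
Maximum swaps = 848 - 1 = 847


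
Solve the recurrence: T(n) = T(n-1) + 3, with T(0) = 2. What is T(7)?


Unrolling the recurrence:
T(7) = T(6) + 3
       = T(5) + 3 + 3
       = T(4) + 3*3
       ...
       = T(0) + 3*7
       = 2 + 21 = 23


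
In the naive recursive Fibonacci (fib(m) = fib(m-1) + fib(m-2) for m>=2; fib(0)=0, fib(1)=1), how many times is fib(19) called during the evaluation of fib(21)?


Let N(m) = number of times fib(m) is called while evaluating fib(21).
N(21) = 1 (the initial call).
N(20) = 1 (only fib(21) calls it).
For 1 <= m <= 19: fib(m) is called by fib(m+1) and fib(m+2), so
  N(m) = N(m+1) + N(m+2).
fib(0) is called only by fib(2), so N(0) = N(2).
Walk down from m=21:
  N(21)=1, N(20)=1, N(19)=2
N(19) = 2


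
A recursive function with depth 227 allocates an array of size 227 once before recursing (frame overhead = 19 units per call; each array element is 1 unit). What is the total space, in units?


Array allocation: 227 units (allocated once)
Stack frames: 227 deep * 19 per frame = 4313 units
Total = 227 + 4313 = 4540


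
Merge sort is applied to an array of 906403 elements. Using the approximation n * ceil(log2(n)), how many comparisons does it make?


Merge sort divides the array into halves recursively.
Number of levels = ceil(log2(906403)) = 20
At each level, approximately n = 906403 comparisons are needed for merging.
Total comparisons ~ n * ceil(log2(n)) = 906403 * 20 = 18128060


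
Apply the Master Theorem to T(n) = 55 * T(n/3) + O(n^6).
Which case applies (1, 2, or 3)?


The Master Theorem: T(n) = a*T(n/b) + O(n^c)
  a = 55, b = 3, c = 6
log_b(a) = log_3(55) ~ 3.648
Compare b^c with a: 3^6 = 729 > 55, so c > log_b(a).
Since c > log_b(a), Case 3 applies.
T(n) = O(n^6)
Master Theorem case = 3


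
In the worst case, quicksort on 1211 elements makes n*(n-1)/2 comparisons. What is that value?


Sum of comparisons per partition:
1210 + 1209 + ... + 1 + 0
= 1211 * (1211 - 1) / 2
= 1211 * 1210 / 2
= 732655


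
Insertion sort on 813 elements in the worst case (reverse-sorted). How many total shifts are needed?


In the worst case (reverse-sorted), each element shifts past all previous:
  Element 1: 1 shifts
  Element 2: 2 shifts
  Element 3: 3 shifts
  Element 4: 4 shifts
  Element 5: 5 shifts
  ...
  Element 812: 812 shifts
Total = 1 + 2 + ... + 812
= 813*(813-1)/2 = 330078


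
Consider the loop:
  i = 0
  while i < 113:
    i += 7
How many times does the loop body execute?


Starting at i = 0, each iteration adds 7.
Iterations until i >= 113:
  Iteration 1: i = 0 -> i = 7
  Iteration 2: i = 7 -> i = 14
  Iteration 3: i = 14 -> i = 21
  Iteration 4: i = 21 -> i = 28
  Iteration 5: i = 28 -> i = 35
  Iteration 6: i = 35 -> i = 42
  Iteration 7: i = 42 -> i = 49
  Iteration 8: i = 49 -> i = 56
  ... continuing ...
Total iterations = ceil(113/7) = 17


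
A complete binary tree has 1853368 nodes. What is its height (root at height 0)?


In a complete binary tree, level k holds nodes 2^k .. 2^(k+1)-1 (1-indexed).
Height = floor(log2(n)) = floor(log2(1853368)) = 20
Check: 2^20 = 1048576 <= 1853368 < 2097152 = 2^21


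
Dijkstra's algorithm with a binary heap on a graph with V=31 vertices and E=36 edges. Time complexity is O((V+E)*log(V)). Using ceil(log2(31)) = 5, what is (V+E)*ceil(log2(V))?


Dijkstra with a binary heap: each vertex is extracted once, each edge may relax once.
Each heap operation costs O(log V).
V + E = 31 + 36 = 67
ceil(log2(31)) = 5 (since 2^4 = 16 < 31 <= 32 = 2^5)
Total heap work = (V+E) * ceil(log2(V)) = 67 * 5 = 335


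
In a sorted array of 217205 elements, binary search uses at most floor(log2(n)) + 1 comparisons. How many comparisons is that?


Halving sequence: 217205 -> 108602 -> 54301 -> 27150 -> 13575 -> 6787 -> 3393 -> 1696 -> 848 -> 424 -> 212 -> 106 -> 53 -> 26 -> 13 -> 6 -> 3 -> 1
Number of halvings = 17
Max comparisons = 17 + 1 = 18


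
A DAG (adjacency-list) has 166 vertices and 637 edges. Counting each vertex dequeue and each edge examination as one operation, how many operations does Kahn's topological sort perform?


V = 166 (vertex processing)
E = 637 (edge processing)
V + E = 166 + 637 = 803


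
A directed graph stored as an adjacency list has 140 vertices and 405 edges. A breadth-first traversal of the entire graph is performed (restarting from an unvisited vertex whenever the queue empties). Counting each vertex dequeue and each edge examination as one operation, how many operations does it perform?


A full BFS traversal dequeues each vertex once and examines each edge once.
Vertex visits: 140
Edge visits: 405
V + E = 140 + 405 = 545


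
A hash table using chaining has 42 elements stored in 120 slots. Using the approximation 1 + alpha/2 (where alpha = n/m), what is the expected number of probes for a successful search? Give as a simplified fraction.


Load factor alpha = n/m = 42/120
Expected probes = 1 + alpha/2 = 1 + 42/(2*120)
= 1 + 42/240
= 240/240 + 42/240
= 282/240
Simplify: 47/40


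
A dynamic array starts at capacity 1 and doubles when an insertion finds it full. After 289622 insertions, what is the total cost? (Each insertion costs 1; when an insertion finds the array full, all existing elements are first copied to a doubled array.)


Insertion cost: 289622 (one per element)
Resizes occur just before inserting elements 2, 3, 5, 9, ...
Elements copied at each resize: 1 + 2 + 4 + 8 + 16 + 32 + 64 + 128 + 256 + 512 + 1024 + 2048 + 4096 + 8192 + 16384 + 32768 + 65536 + 131072 + 262144
Sum of copies = 524287 (geometric series: 2^k - 1)
Total = 289622 + 524287 = 813909


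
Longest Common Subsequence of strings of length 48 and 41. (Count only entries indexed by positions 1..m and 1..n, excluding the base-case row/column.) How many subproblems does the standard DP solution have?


DP table indexed by positions in both strings.
First string: 48 positions
Second string: 41 positions
Total = 48 * 41 = 1968


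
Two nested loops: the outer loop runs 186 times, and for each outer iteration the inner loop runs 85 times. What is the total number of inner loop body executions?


Outer loop: 186 iterations
Inner loop: 85 iterations per outer iteration
Total = 186 * 85 = 15810


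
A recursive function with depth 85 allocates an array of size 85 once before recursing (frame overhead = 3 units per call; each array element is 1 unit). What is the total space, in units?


Array allocation: 85 units (allocated once)
Stack frames: 85 deep * 3 per frame = 255 units
Total = 85 + 255 = 340


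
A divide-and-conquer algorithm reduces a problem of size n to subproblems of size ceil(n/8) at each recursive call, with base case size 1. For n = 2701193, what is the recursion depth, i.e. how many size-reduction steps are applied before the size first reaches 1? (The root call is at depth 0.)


Each step divides the size by 8 (rounding up); after k steps the size is ceil(n/8^k), which equals 1 exactly when 8^k >= n.
So the depth is the smallest k with 8^k >= 2701193, i.e. ceil(log_8(2701193)).
8^7 = 2097152 < 2701193 <= 16777216 = 8^8
Recursion depth = 8


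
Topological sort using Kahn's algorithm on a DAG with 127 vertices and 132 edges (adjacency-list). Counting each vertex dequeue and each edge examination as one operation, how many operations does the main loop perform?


Kahn's algorithm:
  1. Compute in-degrees: O(V + E)
  2. Process queue: each vertex dequeued once (O(V))
     each edge examined once (O(E))
Total = V + E = 127 + 132 = 259


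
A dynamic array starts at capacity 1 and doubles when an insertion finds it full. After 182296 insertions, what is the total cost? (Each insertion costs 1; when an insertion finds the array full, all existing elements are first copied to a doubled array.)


Insertion cost: 182296 (one per element)
Resizes occur just before inserting elements 2, 3, 5, 9, ...
Elements copied at each resize: 1 + 2 + 4 + 8 + 16 + 32 + 64 + 128 + 256 + 512 + 1024 + 2048 + 4096 + 8192 + 16384 + 32768 + 65536 + 131072
Sum of copies = 262143 (geometric series: 2^k - 1)
Total = 182296 + 262143 = 444439


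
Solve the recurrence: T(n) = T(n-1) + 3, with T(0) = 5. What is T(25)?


Unrolling the recurrence:
T(25) = T(24) + 3
       = T(23) + 3 + 3
       = T(22) + 3*3
       ...
       = T(0) + 3*25
       = 5 + 75 = 80


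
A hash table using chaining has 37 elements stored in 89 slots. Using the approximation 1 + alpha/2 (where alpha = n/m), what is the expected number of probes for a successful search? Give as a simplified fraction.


Load factor alpha = n/m = 37/89
Expected probes = 1 + alpha/2 = 1 + 37/(2*89)
= 1 + 37/178
= 178/178 + 37/178
= 215/178


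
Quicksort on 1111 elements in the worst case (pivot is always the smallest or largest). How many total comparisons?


In the worst case, each partition step picks the worst pivot:
  Partition 1: 1110 comparisons (n-1 elements to compare)
  Partition 2: 1109 comparisons
  Partition 3: 1108 comparisons
  Partition 4: 1107 comparisons
  Partition 5: 1106 comparisons
  ...
  Last partition: 0 comparisons
Total = (n-1) + (n-2) + ... + 1 + 0 = n*(n-1)/2
= 1111*1110/2 = 616605


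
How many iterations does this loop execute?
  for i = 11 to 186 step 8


The loop variable i takes values starting at 11 and increments by 8 each iteration.
Sequence: i = 11, 19, 27, 35, 43, 51, 59, 67, 75, ...
The upper bound 186 is inclusive, so the count is floor((last - first) / step) + 1:
floor((186 - 11) / 8) + 1 = floor(175/8) + 1 = 21 + 1 = 22


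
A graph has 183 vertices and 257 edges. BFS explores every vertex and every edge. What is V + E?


A full BFS traversal dequeues each vertex once and examines each edge once.
Vertex visits: 183
Edge visits: 257
V + E = 183 + 257 = 440


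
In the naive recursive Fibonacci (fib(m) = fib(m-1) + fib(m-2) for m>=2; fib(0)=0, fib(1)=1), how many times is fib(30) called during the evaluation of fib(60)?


Let N(m) = number of times fib(m) is called while evaluating fib(60).
N(60) = 1 (the initial call).
N(59) = 1 (only fib(60) calls it).
For 1 <= m <= 58: fib(m) is called by fib(m+1) and fib(m+2), so
  N(m) = N(m+1) + N(m+2).
fib(0) is called only by fib(2), so N(0) = N(2).
Walk down from m=60:
  N(60)=1, N(59)=1, N(58)=2, N(57)=3, N(56)=5, N(55)=8, N(54)=13, N(53)=21, N(52)=34, N(51)=55, N(50)=89, N(49)=144, N(48)=233, N(47)=377, N(46)=610, N(45)=987, N(44)=1597, N(43)=2584, N(42)=4181, N(41)=6765, N(40)=10946, N(39)=17711, N(38)=28657, N(37)=46368, N(36)=75025, N(35)=121393, N(34)=196418, N(33)=317811, N(32)=514229, N(31)=832040, N(30)=1346269
N(30) = 1346269


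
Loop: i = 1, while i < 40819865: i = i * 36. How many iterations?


i multiplies by 36 each step:
i = 1 -> 36 -> 1296 -> 46656 -> 1679616 -> 60466176 (stop)
Iterations = ceil(log_36(40819865)) = 5


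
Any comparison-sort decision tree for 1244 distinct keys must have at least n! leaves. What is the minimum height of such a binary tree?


A binary decision tree of height h has at most 2^h leaves and needs at least n! of them, so h >= ceil(log2(n!)).
1244! is far too large to multiply out, so use Stirling's series:
  ln(n!) ~ n ln n - n + (1/2) ln(2 pi n) + 1/(12n)  (error below 1/(360 n^3), negligible here)
  ln(1244) = 7.1260873
  n ln n = 1244 * 7.1260873 = 8864.8526
  (1/2) ln(2 pi * 1244) = (1/2) ln(7816.2825) = 4.4820
  1/(12*1244) = 0.0001
  ln(1244!) ~ 8864.8526 - 1244 + 4.4820 + 0.0001 = 7625.3347
Convert to base 2: log2(1244!) = 7625.3347 / ln 2 = 7625.3347 / 0.69314718 = 11001.0326
ceil(11001.0326) = 11002


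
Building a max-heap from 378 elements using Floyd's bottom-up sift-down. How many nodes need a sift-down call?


In a heap of 378 elements (0-indexed array):
  Last element index: 377
  Parent of last element: floor((377 - 1) / 2) = 188
  Internal nodes: indices 0 to 188
  Count = floor(378/2) = 189


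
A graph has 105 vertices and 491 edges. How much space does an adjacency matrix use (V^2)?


Adjacency matrix: V x V grid of entries
Space = V^2 = 105^2 = 105 * 105 = 11025


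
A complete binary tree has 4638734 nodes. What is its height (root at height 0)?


In a complete binary tree, level k holds nodes 2^k .. 2^(k+1)-1 (1-indexed).
Height = floor(log2(n)) = floor(log2(4638734)) = 22
Check: 2^22 = 4194304 <= 4638734 < 8388608 = 2^23


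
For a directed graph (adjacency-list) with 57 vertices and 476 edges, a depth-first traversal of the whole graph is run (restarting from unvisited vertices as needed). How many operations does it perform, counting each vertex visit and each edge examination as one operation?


A full DFS traversal visits each vertex once and examines each edge once.
V = 57
E = 476
Sum = 57 + 476 = 533


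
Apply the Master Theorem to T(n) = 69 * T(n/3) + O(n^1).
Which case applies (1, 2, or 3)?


The Master Theorem: T(n) = a*T(n/b) + O(n^c)
  a = 69, b = 3, c = 1
log_b(a) = log_3(69) ~ 3.854
Compare b^c with a: 3^1 = 3 < 69, so c < log_b(a).
Since c < log_b(a), Case 1 applies.
T(n) = O(n^(log_3 69)) ~ O(n^3.854)
Master Theorem case = 1


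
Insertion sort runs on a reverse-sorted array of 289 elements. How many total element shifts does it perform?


Sum of shifts = 1 + 2 + 3 + ... + 288
= 289 * 288 / 2
= 83232 / 2
= 41616


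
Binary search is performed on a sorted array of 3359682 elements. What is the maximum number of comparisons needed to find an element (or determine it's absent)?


Binary search halves the search space each comparison:
  Step 1: search space = 3359682 -> 1679841
  Step 2: search space = 1679841 -> 839920
  Step 3: search space = 839920 -> 419960
  Step 4: search space = 419960 -> 209980
  Step 5: search space = 209980 -> 104990
  Step 6: search space = 104990 -> 52495
  Step 7: search space = 52495 -> 26247
  Step 8: search space = 26247 -> 13123
  Step 9: search space = 13123 -> 6561
  Step 10: search space = 6561 -> 3280
  Step 11: search space = 3280 -> 1640
  Step 12: search space = 1640 -> 820
  Step 13: search space = 820 -> 410
  Step 14: search space = 410 -> 205
  Step 15: search space = 205 -> 102
  Step 16: search space = 102 -> 51
  Step 17: search space = 51 -> 25
  Step 18: search space = 25 -> 12
  Step 19: search space = 12 -> 6
  Step 20: search space = 6 -> 3
  Step 21: search space = 3 -> 1
  Step 22: search space = 1 (final check)
Maximum comparisons = floor(log2(3359682)) + 1 = 21 + 1 = 22


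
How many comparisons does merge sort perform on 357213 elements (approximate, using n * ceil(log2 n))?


Recursion depth: ceil(log2(357213)) = 19
Each recursion level merges n = 357213 elements
Total = 357213 * 19 = 6787047


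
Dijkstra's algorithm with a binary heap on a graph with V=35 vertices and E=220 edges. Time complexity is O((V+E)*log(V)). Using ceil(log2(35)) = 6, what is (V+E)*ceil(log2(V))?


Dijkstra with a binary heap: each vertex is extracted once, each edge may relax once.
Each heap operation costs O(log V).
V + E = 35 + 220 = 255
ceil(log2(35)) = 6 (since 2^5 = 32 < 35 <= 64 = 2^6)
Total heap work = (V+E) * ceil(log2(V)) = 255 * 6 = 1530


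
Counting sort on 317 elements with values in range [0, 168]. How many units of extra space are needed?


Output array size: 317 (to store sorted result)
Count array size: 169 (one slot per possible value, range 0 to 168)
Total extra space = 317 + 169 = 486


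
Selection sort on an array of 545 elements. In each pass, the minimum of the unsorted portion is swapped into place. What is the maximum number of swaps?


Selection sort performs one swap per pass:
  Pass 1: find min in positions 0 to 544, swap with position 0
  Pass 2: find min in positions 1 to 544, swap with position 1
  Pass 3: find min in positions 2 to 544, swap with position 2
  Pass 4: find min in positions 3 to 544, swap with position 3
  Pass 5: find min in positions 4 to 544, swap with position 4
  ... (539 more passes)
Total passes (and swaps) = n - 1 = 545 - 1 = 544


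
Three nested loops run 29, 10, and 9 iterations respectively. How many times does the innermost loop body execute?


Loop 1 (outermost): 29 iterations
Loop 2 (middle): 10 iterations per outer
Loop 3 (innermost): 9 iterations per middle
Total = 29 * 10 * 9 = 2610


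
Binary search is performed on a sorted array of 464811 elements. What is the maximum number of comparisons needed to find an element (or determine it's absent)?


Binary search halves the search space each comparison:
  Step 1: search space = 464811 -> 232405
  Step 2: search space = 232405 -> 116202
  Step 3: search space = 116202 -> 58101
  Step 4: search space = 58101 -> 29050
  Step 5: search space = 29050 -> 14525
  Step 6: search space = 14525 -> 7262
  Step 7: search space = 7262 -> 3631
  Step 8: search space = 3631 -> 1815
  Step 9: search space = 1815 -> 907
  Step 10: search space = 907 -> 453
  Step 11: search space = 453 -> 226
  Step 12: search space = 226 -> 113
  Step 13: search space = 113 -> 56
  Step 14: search space = 56 -> 28
  Step 15: search space = 28 -> 14
  Step 16: search space = 14 -> 7
  Step 17: search space = 7 -> 3
  Step 18: search space = 3 -> 1
  Step 19: search space = 1 (final check)
Maximum comparisons = floor(log2(464811)) + 1 = 18 + 1 = 19


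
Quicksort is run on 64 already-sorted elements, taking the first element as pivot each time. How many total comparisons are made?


Sum of comparisons per partition:
63 + 62 + ... + 1 + 0
= 64 * (64 - 1) / 2
= 64 * 63 / 2
= 2016
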